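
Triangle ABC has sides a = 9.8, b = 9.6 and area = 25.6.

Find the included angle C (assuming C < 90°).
Area = ½·a·b·sin(C)  ⇒  sin(C) = 2·Area/(a·b) = 2·25.6/(9.8·9.6) = 51.2/94.08 ≈ 0.544218
C = arcsin(0.544218) ≈ 32.9712° (taking the acute solution since C < 90°)

C = 32.97°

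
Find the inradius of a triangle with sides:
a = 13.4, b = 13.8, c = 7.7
r = Area/s where s is the semi-perimeter.
s = (13.4 + 13.8 + 7.7)/2 = 34.9/2 = 17.45
Area = √(s(s−a)(s−b)(s−c)) = √(17.45·4.05·3.65·9.75) ≈ √2515.06 ≈ 50.1503
r ≈ 50.1503/17.45 ≈ 2.87395

r = 2.874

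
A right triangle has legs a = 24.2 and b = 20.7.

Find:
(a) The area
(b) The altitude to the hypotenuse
(a) The legs are perpendicular, so Area = ½·a·b = ½·24.2·20.7 = ½·500.94 = 250.47
(b) Hypotenuse c = √(a² + b²) = √(585.64 + 428.49) = √1014.13 ≈ 31.8454
    Area = ½·c·h_c  ⇒  h_c = 2·Area/c = 500.94/31.8454 ≈ 15.7304

Area = 250.47, h_c = 15.73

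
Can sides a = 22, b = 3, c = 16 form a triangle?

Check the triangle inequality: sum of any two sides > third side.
a + b vs c: 22 + 3 = 25 > 16  ✓
a + c vs b: 22 + 16 = 38 > 3  ✓
b + c vs a: 3 + 16 = 19 ≤ 22  ✗

No: 3 + 16 = 19 is not > 22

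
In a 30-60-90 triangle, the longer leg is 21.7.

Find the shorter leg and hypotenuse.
In a 30-60-90 triangle the sides are in ratio 1 : √3 : 2, so short leg = long leg/√3 and hypotenuse = 2·(short leg).
Short leg = 21.7/√3 ≈ 21.7/1.73205 ≈ 12.5285
Hypotenuse = 2·12.5285 ≈ 25.057

Short leg = 12.53, Hypotenuse = 25.06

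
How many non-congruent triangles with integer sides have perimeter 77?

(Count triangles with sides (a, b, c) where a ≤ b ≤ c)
Let a ≤ b ≤ c with a + b + c = 77. The only binding inequality is a + b > c, i.e. 77 − c > c, so c < 77/2; and c ≥ 77/3 since c is the largest side.
So 26 ≤ c ≤ 38. For each c, b runs from ⌈(77 − c)/2⌉ up to c (then a = 77 − b − c satisfies 1 ≤ a ≤ b automatically), giving c − ⌈(77 − c)/2⌉ + 1 choices.
Summing over c: 1 + 3 + 4 + 6 + … + 18 + 19  (13 terms, c = 26, …, 38) = 133
Check (closed form: nearest integer to p²/48 for even p, (p+3)²/48 for odd p): (77+3)²/48 = 80²/48 = 6400/48 ≈ 133.33 → 133

133 triangles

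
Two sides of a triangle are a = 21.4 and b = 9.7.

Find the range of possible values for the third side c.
Triangle inequality: |a − b| < c < a + b
|a − b| = |21.4 − 9.7| = 11.7
a + b = 21.4 + 9.7 = 31.1

11.7 < c < 31.1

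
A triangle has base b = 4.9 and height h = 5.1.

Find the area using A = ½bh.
A = ½·b·h = ½·4.9·5.1 = ½·24.99 = 12.495

Area = 12.495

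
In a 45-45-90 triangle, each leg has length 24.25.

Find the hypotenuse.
In a 45-45-90 triangle the sides are in ratio 1 : 1 : √2, so hypotenuse = leg·√2.
Hypotenuse = 24.25·√2 ≈ 24.25·1.41421 ≈ 34.2947

Hypotenuse = 24.25√2 = 34.29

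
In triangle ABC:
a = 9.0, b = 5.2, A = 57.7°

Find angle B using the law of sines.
a/sin(A) = b/sin(B)  ⇒  sin(B) = b·sin(A)/a = 5.2·sin(57.7°)/9.0
sin(57.7°) ≈ 0.845262
sin(B) ≈ 5.2·0.845262/9.0 ≈ 4.39536/9.0 ≈ 0.488374
B = arcsin(0.488374) ≈ 29.2337°
(Since b ≤ a we need B ≤ A, so the obtuse alternative 180° − 29.2337° ≈ 150.766° is rejected.)

B = 29.23°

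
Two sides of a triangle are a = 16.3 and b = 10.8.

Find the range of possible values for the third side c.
Triangle inequality: |a − b| < c < a + b
|a − b| = |16.3 − 10.8| = 5.5
a + b = 16.3 + 10.8 = 27.1

5.5 < c < 27.1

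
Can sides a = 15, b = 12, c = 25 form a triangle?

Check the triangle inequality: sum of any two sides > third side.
a + b vs c: 15 + 12 = 27 > 25  ✓
a + c vs b: 15 + 25 = 40 > 12  ✓
b + c vs a: 12 + 25 = 37 > 15  ✓

Yes, triangle inequality satisfied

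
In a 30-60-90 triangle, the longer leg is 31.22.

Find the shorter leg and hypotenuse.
In a 30-60-90 triangle the sides are in ratio 1 : √3 : 2, so short leg = long leg/√3 and hypotenuse = 2·(short leg).
Short leg = 31.22/√3 ≈ 31.22/1.73205 ≈ 18.0249
Hypotenuse = 2·18.0249 ≈ 36.0498

Short leg = 18.02, Hypotenuse = 36.05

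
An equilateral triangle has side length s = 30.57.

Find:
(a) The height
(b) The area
(a) The height splits the triangle into two 30-60-90 halves: h = s·√3/2 = 30.57·1.73205/2 ≈ 52.9488/2 ≈ 26.4744
(b) Area = (√3/4)·s² = (√3/4)·30.57² = (√3/4)·934.5249 ≈ 0.433013·934.5249 ≈ 404.661

Height = 26.47, Area = 404.7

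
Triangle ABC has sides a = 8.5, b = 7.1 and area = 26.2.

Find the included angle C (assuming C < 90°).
Area = ½·a·b·sin(C)  ⇒  sin(C) = 2·Area/(a·b) = 2·26.2/(8.5·7.1) = 52.4/60.35 ≈ 0.868268
C = arcsin(0.868268) ≈ 60.258° (taking the acute solution since C < 90°)

C = 60.26°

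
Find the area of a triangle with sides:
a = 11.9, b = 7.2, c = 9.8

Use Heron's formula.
s = (11.9 + 7.2 + 9.8)/2 = 28.9/2 = 14.45
s − a = 2.55, s − b = 7.25, s − c = 4.65
s(s−a)(s−b)(s−c) = 14.45·2.55·7.25·4.65 ≈ 1242.22
Area = √1242.22 ≈ 35.2452

Area = 35.25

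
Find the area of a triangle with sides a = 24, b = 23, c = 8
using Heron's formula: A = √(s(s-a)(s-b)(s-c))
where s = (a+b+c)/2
s = (24 + 23 + 8)/2 = 55/2 = 27.5
s − a = 3.5, s − b = 4.5, s − c = 19.5
s(s−a)(s−b)(s−c) = 27.5·3.5·4.5·19.5 = 8445.9375
Area = √8445.9375 ≈ 91.9018

s = 27.5, Area = 91.9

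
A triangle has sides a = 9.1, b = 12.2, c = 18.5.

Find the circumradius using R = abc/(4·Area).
First find the area with Heron's formula.
s = (9.1 + 12.2 + 18.5)/2 = 19.9
Area = √(s(s−a)(s−b)(s−c)) = √(19.9·10.8·7.7·1.4) ≈ √2316.84 ≈ 48.1335
abc = 9.1·12.2·18.5 = 2053.87
R = abc/(4·Area) ≈ 2053.87/(4·48.1335) = 2053.87/192.534 ≈ 10.6676

R = 10.67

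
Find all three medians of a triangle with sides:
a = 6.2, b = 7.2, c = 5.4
Median formula: m_a = ½√(2b² + 2c² − a²) (and cyclically). a² = 38.44, b² = 51.84, c² = 29.16.
m_a = ½√(2·51.84 + 2·29.16 − 38.44) = ½√123.56 ≈ ½·11.1158 ≈ 5.55788
m_b = ½√(2·38.44 + 2·29.16 − 51.84) = ½√83.36 ≈ ½·9.13017 ≈ 4.56508
m_c = ½√(2·38.44 + 2·51.84 − 29.16) = ½√151.4 ≈ ½·12.3045 ≈ 6.15224

m_a = 5.558, m_b = 4.565, m_c = 6.152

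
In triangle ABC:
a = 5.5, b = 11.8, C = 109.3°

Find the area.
Two sides and the included angle (SAS): A = ½·a·b·sin(C) = ½·5.5·11.8·sin(109.3°)
sin(109.3°) ≈ 0.943801
A ≈ ½·64.9·0.943801 = 32.45·0.943801 ≈ 30.6263

Area = 30.63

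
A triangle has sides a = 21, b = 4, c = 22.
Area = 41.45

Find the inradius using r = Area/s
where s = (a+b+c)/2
s = (21 + 4 + 22)/2 = 47/2 = 23.5
r = Area/s = 41.45/23.5 ≈ 1.76383

r = 1.764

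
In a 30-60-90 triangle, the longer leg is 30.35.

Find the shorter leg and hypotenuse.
In a 30-60-90 triangle the sides are in ratio 1 : √3 : 2, so short leg = long leg/√3 and hypotenuse = 2·(short leg).
Short leg = 30.35/√3 ≈ 30.35/1.73205 ≈ 17.5226
Hypotenuse = 2·17.5226 ≈ 35.0452

Short leg = 17.52, Hypotenuse = 35.05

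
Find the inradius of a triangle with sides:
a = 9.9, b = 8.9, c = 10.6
r = Area/s where s is the semi-perimeter.
s = (9.9 + 8.9 + 10.6)/2 = 29.4/2 = 14.7
Area = √(s(s−a)(s−b)(s−c)) = √(14.7·4.8·5.8·4.1) ≈ √1677.92 ≈ 40.9624
r ≈ 40.9624/14.7 ≈ 2.78656

r = 2.787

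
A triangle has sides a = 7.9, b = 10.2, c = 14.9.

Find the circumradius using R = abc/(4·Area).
First find the area with Heron's formula.
s = (7.9 + 10.2 + 14.9)/2 = 16.5
Area = √(s(s−a)(s−b)(s−c)) = √(16.5·8.6·6.3·1.6) ≈ √1430.35 ≈ 37.82
abc = 7.9·10.2·14.9 = 1200.642
R = abc/(4·Area) ≈ 1200.642/(4·37.82) = 1200.642/151.28 ≈ 7.93656

R = 7.937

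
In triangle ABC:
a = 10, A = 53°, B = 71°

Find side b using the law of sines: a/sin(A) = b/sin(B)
a/sin(A) = b/sin(B)  ⇒  b = a·sin(B)/sin(A) = 10·sin(71°)/sin(53°)
sin(71°) ≈ 0.945519, sin(53°) ≈ 0.798636
b ≈ 10·0.945519/0.798636 ≈ 9.45519/0.798636 ≈ 11.8392

b = 11.84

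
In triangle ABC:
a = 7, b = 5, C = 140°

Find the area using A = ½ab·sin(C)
A = ½·a·b·sin(C) = ½·7·5·sin(140°)
sin(140°) ≈ 0.642788
A ≈ ½·35·0.642788 = 17.5·0.642788 ≈ 11.2488

Area = 11.25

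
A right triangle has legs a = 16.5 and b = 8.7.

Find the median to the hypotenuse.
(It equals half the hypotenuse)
Hypotenuse c = √(a² + b²) = √(272.25 + 75.69) = √347.94 ≈ 18.6531
Median to hypotenuse = c/2 ≈ 18.6531/2 ≈ 9.32657

Median = 9.327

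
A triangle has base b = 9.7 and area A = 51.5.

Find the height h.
A = ½·b·h  ⇒  h = 2A/b = 2·51.5/9.7 = 103/9.7 ≈ 10.6186

h = 10.62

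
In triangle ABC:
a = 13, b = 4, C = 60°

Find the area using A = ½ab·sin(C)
A = ½·a·b·sin(C) = ½·13·4·sin(60°)
sin(60°) ≈ 0.866025
A ≈ ½·52·0.866025 = 26·0.866025 ≈ 22.5167

Area = 22.52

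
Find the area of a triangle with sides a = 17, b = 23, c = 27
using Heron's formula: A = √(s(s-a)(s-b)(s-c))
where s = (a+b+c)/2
s = (17 + 23 + 27)/2 = 67/2 = 33.5
s − a = 16.5, s − b = 10.5, s − c = 6.5
s(s−a)(s−b)(s−c) = 33.5·16.5·10.5·6.5 = 37725.1875
Area = √37725.1875 ≈ 194.23

s = 33.5, Area = 194.2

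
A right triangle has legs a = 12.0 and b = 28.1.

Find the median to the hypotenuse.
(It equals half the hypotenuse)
Hypotenuse c = √(a² + b²) = √(144 + 789.61) = √933.61 ≈ 30.555
Median to hypotenuse = c/2 ≈ 30.555/2 ≈ 15.2775

Median = 15.28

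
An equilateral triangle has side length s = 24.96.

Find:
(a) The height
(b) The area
(a) The height splits the triangle into two 30-60-90 halves: h = s·√3/2 = 24.96·1.73205/2 ≈ 43.232/2 ≈ 21.616
(b) Area = (√3/4)·s² = (√3/4)·24.96² = (√3/4)·623.0016 ≈ 0.433013·623.0016 ≈ 269.768

Height = 21.62, Area = 269.8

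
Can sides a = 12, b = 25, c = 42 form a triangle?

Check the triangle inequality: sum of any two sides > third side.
a + b vs c: 12 + 25 = 37 ≤ 42  ✗
a + c vs b: 12 + 42 = 54 > 25  ✓
b + c vs a: 25 + 42 = 67 > 12  ✓

No: 12 + 25 = 37 is not > 42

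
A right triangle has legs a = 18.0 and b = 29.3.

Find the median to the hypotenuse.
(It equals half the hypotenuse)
Hypotenuse c = √(a² + b²) = √(324 + 858.49) = √1182.49 ≈ 34.3874
Median to hypotenuse = c/2 ≈ 34.3874/2 ≈ 17.1937

Median = 17.19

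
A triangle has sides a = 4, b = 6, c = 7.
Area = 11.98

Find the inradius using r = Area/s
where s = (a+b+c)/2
s = (4 + 6 + 7)/2 = 17/2 = 8.5
r = Area/s = 11.98/8.5 ≈ 1.40941

r = 1.409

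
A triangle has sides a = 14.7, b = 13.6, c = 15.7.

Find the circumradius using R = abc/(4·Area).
First find the area with Heron's formula.
s = (14.7 + 13.6 + 15.7)/2 = 22
Area = √(s(s−a)(s−b)(s−c)) = √(22·7.3·8.4·6.3) ≈ √8498.95 ≈ 92.1898
abc = 14.7·13.6·15.7 = 3138.744
R = abc/(4·Area) ≈ 3138.744/(4·92.1898) = 3138.744/368.759 ≈ 8.51164

R = 8.512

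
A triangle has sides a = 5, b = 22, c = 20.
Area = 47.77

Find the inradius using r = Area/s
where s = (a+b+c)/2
s = (5 + 22 + 20)/2 = 47/2 = 23.5
r = Area/s = 47.77/23.5 ≈ 2.03277

r = 2.033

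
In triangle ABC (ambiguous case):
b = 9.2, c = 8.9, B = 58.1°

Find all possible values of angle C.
b/sin(B) = c/sin(C)  ⇒  sin(C) = c·sin(B)/b = 8.9·sin(58.1°)/9.2
sin(58.1°) ≈ 0.848972
sin(C) ≈ 8.9·0.848972/9.2 ≈ 7.55585/9.2 ≈ 0.821288
Candidate 1: C₁ = arcsin(0.821288) ≈ 55.2139°  →  A = 180° − 58.1° − 55.2139° ≈ 66.6861° > 0, valid
Candidate 2: C₂ = 180° − C₁ ≈ 124.786°  →  A = 180° − 58.1° − 124.786° ≈ -2.8861° ≤ 0, not a valid triangle

C = 55.21° (one solution)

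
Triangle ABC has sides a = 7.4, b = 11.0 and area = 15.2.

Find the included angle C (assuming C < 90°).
Area = ½·a·b·sin(C)  ⇒  sin(C) = 2·Area/(a·b) = 2·15.2/(7.4·11.0) = 30.4/81.4 ≈ 0.373464
C = arcsin(0.373464) ≈ 21.9294° (taking the acute solution since C < 90°)

C = 21.93°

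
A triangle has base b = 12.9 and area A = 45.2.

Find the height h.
A = ½·b·h  ⇒  h = 2A/b = 2·45.2/12.9 = 90.4/12.9 ≈ 7.00775

h = 7.008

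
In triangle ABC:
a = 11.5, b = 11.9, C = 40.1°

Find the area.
Two sides and the included angle (SAS): A = ½·a·b·sin(C) = ½·11.5·11.9·sin(40.1°)
sin(40.1°) ≈ 0.644124
A ≈ ½·136.85·0.644124 = 68.425·0.644124 ≈ 44.0742

Area = 44.07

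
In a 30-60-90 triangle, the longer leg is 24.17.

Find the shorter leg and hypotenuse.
In a 30-60-90 triangle the sides are in ratio 1 : √3 : 2, so short leg = long leg/√3 and hypotenuse = 2·(short leg).
Short leg = 24.17/√3 ≈ 24.17/1.73205 ≈ 13.9546
Hypotenuse = 2·13.9546 ≈ 27.9091

Short leg = 13.95, Hypotenuse = 27.91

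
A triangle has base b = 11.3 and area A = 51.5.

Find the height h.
A = ½·b·h  ⇒  h = 2A/b = 2·51.5/11.3 = 103/11.3 ≈ 9.11504

h = 9.115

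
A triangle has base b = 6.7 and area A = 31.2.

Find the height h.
A = ½·b·h  ⇒  h = 2A/b = 2·31.2/6.7 = 62.4/6.7 ≈ 9.31343

h = 9.313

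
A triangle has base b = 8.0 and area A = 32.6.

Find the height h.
A = ½·b·h  ⇒  h = 2A/b = 2·32.6/8.0 = 65.2/8.0 ≈ 8.15

h = 8.15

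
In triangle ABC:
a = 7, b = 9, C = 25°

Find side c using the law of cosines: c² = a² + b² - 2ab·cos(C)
c² = 7² + 9² − 2·7·9·cos(25°)
cos(25°) ≈ 0.906308
c² ≈ 49 + 81 − 126·(0.906308) ≈ 130 − 114.195 ≈ 15.8052
c ≈ √15.8052 ≈ 3.97558

c = 3.976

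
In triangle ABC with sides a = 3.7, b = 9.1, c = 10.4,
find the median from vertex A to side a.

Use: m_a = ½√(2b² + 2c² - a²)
m_a = ½√(2·9.1² + 2·10.4² − 3.7²) = ½√(2·82.81 + 2·108.16 − 13.69) = ½√(165.62 + 216.32 − 13.69) = ½√368.25
√368.25 ≈ 19.1898, so m_a ≈ 9.59492

m_a = 9.595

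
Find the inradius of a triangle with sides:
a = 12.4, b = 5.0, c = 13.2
r = Area/s where s is the semi-perimeter.
s = (12.4 + 5.0 + 13.2)/2 = 30.6/2 = 15.3
Area = √(s(s−a)(s−b)(s−c)) = √(15.3·2.9·10.3·2.1) ≈ √959.723 ≈ 30.9794
r ≈ 30.9794/15.3 ≈ 2.0248

r = 2.025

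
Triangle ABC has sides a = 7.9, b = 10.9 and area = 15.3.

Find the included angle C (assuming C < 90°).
Area = ½·a·b·sin(C)  ⇒  sin(C) = 2·Area/(a·b) = 2·15.3/(7.9·10.9) = 30.6/86.11 ≈ 0.355359
C = arcsin(0.355359) ≈ 20.8155° (taking the acute solution since C < 90°)

C = 20.82°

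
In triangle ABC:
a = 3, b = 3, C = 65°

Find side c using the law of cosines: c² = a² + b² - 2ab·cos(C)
c² = 3² + 3² − 2·3·3·cos(65°)
cos(65°) ≈ 0.422618
c² ≈ 9 + 9 − 18·(0.422618) ≈ 18 − 7.60713 ≈ 10.3929
c ≈ √10.3929 ≈ 3.2238

c = 3.224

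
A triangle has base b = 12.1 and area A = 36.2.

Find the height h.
A = ½·b·h  ⇒  h = 2A/b = 2·36.2/12.1 = 72.4/12.1 ≈ 5.98347

h = 5.983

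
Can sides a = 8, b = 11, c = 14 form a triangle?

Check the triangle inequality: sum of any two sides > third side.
a + b vs c: 8 + 11 = 19 > 14  ✓
a + c vs b: 8 + 14 = 22 > 11  ✓
b + c vs a: 11 + 14 = 25 > 8  ✓

Yes, triangle inequality satisfied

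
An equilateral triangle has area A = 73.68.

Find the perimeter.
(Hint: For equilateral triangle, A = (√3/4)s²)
A = (√3/4)s²  ⇒  s² = 4A/√3 = 4·73.68/√3 = 294.72/1.73205 ≈ 170.157
s ≈ √170.157 ≈ 13.0444
Perimeter = 3s ≈ 3·13.0444 ≈ 39.1332

Perimeter = 39.13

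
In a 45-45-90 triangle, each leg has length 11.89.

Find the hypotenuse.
In a 45-45-90 triangle the sides are in ratio 1 : 1 : √2, so hypotenuse = leg·√2.
Hypotenuse = 11.89·√2 ≈ 11.89·1.41421 ≈ 16.815

Hypotenuse = 11.89√2 = 16.81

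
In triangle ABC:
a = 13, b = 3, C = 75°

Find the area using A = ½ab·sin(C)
A = ½·a·b·sin(C) = ½·13·3·sin(75°)
sin(75°) ≈ 0.965926
A ≈ ½·39·0.965926 = 19.5·0.965926 ≈ 18.8356

Area = 18.84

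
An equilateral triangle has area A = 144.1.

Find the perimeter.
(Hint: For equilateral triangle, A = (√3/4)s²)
A = (√3/4)s²  ⇒  s² = 4A/√3 = 4·144.1/√3 = 576.4/1.73205 ≈ 332.785
s ≈ √332.785 ≈ 18.2424
Perimeter = 3s ≈ 3·18.2424 ≈ 54.7272

Perimeter = 54.73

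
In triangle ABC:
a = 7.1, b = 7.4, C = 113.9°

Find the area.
Two sides and the included angle (SAS): A = ½·a·b·sin(C) = ½·7.1·7.4·sin(113.9°)
sin(113.9°) ≈ 0.914254
A ≈ ½·52.54·0.914254 = 26.27·0.914254 ≈ 24.0175

Area = 24.02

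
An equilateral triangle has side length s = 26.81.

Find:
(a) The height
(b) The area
(a) The height splits the triangle into two 30-60-90 halves: h = s·√3/2 = 26.81·1.73205/2 ≈ 46.4363/2 ≈ 23.2181
(b) Area = (√3/4)·s² = (√3/4)·26.81² = (√3/4)·718.7761 ≈ 0.433013·718.7761 ≈ 311.239

Height = 23.22, Area = 311.2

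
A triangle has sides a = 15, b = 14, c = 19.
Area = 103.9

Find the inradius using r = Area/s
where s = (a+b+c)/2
s = (15 + 14 + 19)/2 = 48/2 = 24
r = Area/s = 103.9/24 ≈ 4.32917

r = 4.329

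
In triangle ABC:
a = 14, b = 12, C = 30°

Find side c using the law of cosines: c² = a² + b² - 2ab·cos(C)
c² = 14² + 12² − 2·14·12·cos(30°)
cos(30°) ≈ 0.866025
c² ≈ 196 + 144 − 336·(0.866025) ≈ 340 − 290.985 ≈ 49.0155
c ≈ √49.0155 ≈ 7.0011

c = 7.001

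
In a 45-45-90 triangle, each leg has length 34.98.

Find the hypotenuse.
In a 45-45-90 triangle the sides are in ratio 1 : 1 : √2, so hypotenuse = leg·√2.
Hypotenuse = 34.98·√2 ≈ 34.98·1.41421 ≈ 49.4692

Hypotenuse = 34.98√2 = 49.47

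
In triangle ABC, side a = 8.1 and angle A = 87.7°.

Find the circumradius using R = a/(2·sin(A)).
R = a/(2·sin(A)) = 8.1/(2·sin(87.7°))
sin(87.7°) ≈ 0.999194
R ≈ 8.1/(2·0.999194) = 8.1/1.99839 ≈ 4.05327

R = 4.053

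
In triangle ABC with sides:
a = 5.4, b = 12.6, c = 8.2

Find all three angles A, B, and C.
Law of cosines for each angle (a² = 29.16, b² = 158.76, c² = 67.24):
cos(A) = (b² + c² − a²)/(2bc) = (158.76 + 67.24 − 29.16)/(2·12.6·8.2) = 196.84/206.64 ≈ 0.952575  ⇒  A ≈ 17.7164°
cos(B) = (a² + c² − b²)/(2ac) = (29.16 + 67.24 − 158.76)/(2·5.4·8.2) = -62.36/88.56 ≈ -0.704155  ⇒  B ≈ 134.761°
cos(C) = (a² + b² − c²)/(2ab) = (29.16 + 158.76 − 67.24)/(2·5.4·12.6) = 120.68/136.08 ≈ 0.886831  ⇒  C ≈ 27.5223°
Check: A + B + C ≈ 180°

A = 17.72°, B = 134.8°, C = 27.52°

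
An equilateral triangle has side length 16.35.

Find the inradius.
r = Area/s with s the semi-perimeter.
Area = (√3/4)·16.35² = (√3/4)·267.3225 ≈ 0.433013·267.3225 ≈ 115.754
s = 3·16.35/2 = 24.525
r ≈ 115.754/24.525 ≈ 4.71984
(Equivalently r = side/(2√3) = 16.35/3.4641 ≈ 4.71984.)

r = 4.72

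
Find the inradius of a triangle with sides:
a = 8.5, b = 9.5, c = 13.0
r = Area/s where s is the semi-perimeter.
s = (8.5 + 9.5 + 13.0)/2 = 31/2 = 15.5
Area = √(s(s−a)(s−b)(s−c)) = √(15.5·7·6·2.5) ≈ √1627.5 ≈ 40.3423
r ≈ 40.3423/15.5 ≈ 2.60273

r = 2.603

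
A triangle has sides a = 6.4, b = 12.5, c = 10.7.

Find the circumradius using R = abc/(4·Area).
First find the area with Heron's formula.
s = (6.4 + 12.5 + 10.7)/2 = 14.8
Area = √(s(s−a)(s−b)(s−c)) = √(14.8·8.4·2.3·4.1) ≈ √1172.34 ≈ 34.2394
abc = 6.4·12.5·10.7 = 856
R = abc/(4·Area) ≈ 856/(4·34.2394) = 856/136.958 ≈ 6.25011

R = 6.25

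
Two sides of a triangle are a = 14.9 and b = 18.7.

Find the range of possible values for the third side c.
Triangle inequality: |a − b| < c < a + b
|a − b| = |14.9 − 18.7| = 3.8
a + b = 14.9 + 18.7 = 33.6

3.8 < c < 33.6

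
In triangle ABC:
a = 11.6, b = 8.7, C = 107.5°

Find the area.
Two sides and the included angle (SAS): A = ½·a·b·sin(C) = ½·11.6·8.7·sin(107.5°)
sin(107.5°) ≈ 0.953717
A ≈ ½·100.92·0.953717 = 50.46·0.953717 ≈ 48.1246

Area = 48.12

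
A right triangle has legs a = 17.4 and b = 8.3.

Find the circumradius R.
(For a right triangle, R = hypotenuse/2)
Hypotenuse c = √(a² + b²) = √(302.76 + 68.89) = √371.65 ≈ 19.2782
R = c/2 ≈ 19.2782/2 ≈ 9.63911

R = 9.639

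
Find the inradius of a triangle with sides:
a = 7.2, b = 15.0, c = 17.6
r = Area/s where s is the semi-perimeter.
s = (7.2 + 15.0 + 17.6)/2 = 39.8/2 = 19.9
Area = √(s(s−a)(s−b)(s−c)) = √(19.9·12.7·4.9·2.3) ≈ √2848.27 ≈ 53.3692
r ≈ 53.3692/19.9 ≈ 2.68187

r = 2.682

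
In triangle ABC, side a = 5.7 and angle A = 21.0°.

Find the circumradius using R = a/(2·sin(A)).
R = a/(2·sin(A)) = 5.7/(2·sin(21.0°))
sin(21.0°) ≈ 0.358368
R ≈ 5.7/(2·0.358368) = 5.7/0.716736 ≈ 7.95272

R = 7.953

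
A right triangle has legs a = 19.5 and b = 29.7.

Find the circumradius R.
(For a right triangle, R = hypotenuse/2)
Hypotenuse c = √(a² + b²) = √(380.25 + 882.09) = √1262.34 ≈ 35.5294
R = c/2 ≈ 35.5294/2 ≈ 17.7647

R = 17.76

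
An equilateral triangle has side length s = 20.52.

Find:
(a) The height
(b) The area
(a) The height splits the triangle into two 30-60-90 halves: h = s·√3/2 = 20.52·1.73205/2 ≈ 35.5417/2 ≈ 17.7708
(b) Area = (√3/4)·s² = (√3/4)·20.52² = (√3/4)·421.0704 ≈ 0.433013·421.0704 ≈ 182.329

Height = 17.77, Area = 182.3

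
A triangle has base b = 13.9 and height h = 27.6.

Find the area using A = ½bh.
A = ½·b·h = ½·13.9·27.6 = ½·383.64 = 191.82

Area = 191.82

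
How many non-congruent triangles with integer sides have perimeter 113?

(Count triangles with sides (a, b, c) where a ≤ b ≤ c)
Let a ≤ b ≤ c with a + b + c = 113. The only binding inequality is a + b > c, i.e. 113 − c > c, so c < 113/2; and c ≥ 113/3 since c is the largest side.
So 38 ≤ c ≤ 56. For each c, b runs from ⌈(113 − c)/2⌉ up to c (then a = 113 − b − c satisfies 1 ≤ a ≤ b automatically), giving c − ⌈(113 − c)/2⌉ + 1 choices.
Summing over c: 1 + 3 + 4 + 6 + … + 27 + 28  (19 terms, c = 38, …, 56) = 280
Check (closed form: nearest integer to p²/48 for even p, (p+3)²/48 for odd p): (113+3)²/48 = 116²/48 = 13456/48 ≈ 280.33 → 280

280 triangles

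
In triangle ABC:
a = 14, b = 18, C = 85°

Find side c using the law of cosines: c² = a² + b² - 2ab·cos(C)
c² = 14² + 18² − 2·14·18·cos(85°)
cos(85°) ≈ 0.0871557
c² ≈ 196 + 324 − 504·(0.0871557) ≈ 520 − 43.9265 ≈ 476.074
c ≈ √476.074 ≈ 21.8191

c = 21.82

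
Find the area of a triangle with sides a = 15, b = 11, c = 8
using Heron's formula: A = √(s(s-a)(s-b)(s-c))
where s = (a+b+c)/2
s = (15 + 11 + 8)/2 = 34/2 = 17
s − a = 2, s − b = 6, s − c = 9
s(s−a)(s−b)(s−c) = 17·2·6·9 = 1836
Area = √1836 ≈ 42.8486

s = 17.0, Area = 42.85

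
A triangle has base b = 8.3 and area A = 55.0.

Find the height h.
A = ½·b·h  ⇒  h = 2A/b = 2·55.0/8.3 = 110/8.3 ≈ 13.253

h = 13.25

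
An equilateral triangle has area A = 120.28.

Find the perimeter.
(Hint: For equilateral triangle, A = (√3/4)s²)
A = (√3/4)s²  ⇒  s² = 4A/√3 = 4·120.28/√3 = 481.12/1.73205 ≈ 277.775
s ≈ √277.775 ≈ 16.6666
Perimeter = 3s ≈ 3·16.6666 ≈ 49.9997

Perimeter = 50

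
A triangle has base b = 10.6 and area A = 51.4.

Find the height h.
A = ½·b·h  ⇒  h = 2A/b = 2·51.4/10.6 = 102.8/10.6 ≈ 9.69811

h = 9.698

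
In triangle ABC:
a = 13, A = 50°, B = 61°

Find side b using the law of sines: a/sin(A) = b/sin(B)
a/sin(A) = b/sin(B)  ⇒  b = a·sin(B)/sin(A) = 13·sin(61°)/sin(50°)
sin(61°) ≈ 0.87462, sin(50°) ≈ 0.766044
b ≈ 13·0.87462/0.766044 ≈ 11.3701/0.766044 ≈ 14.8426

b = 14.84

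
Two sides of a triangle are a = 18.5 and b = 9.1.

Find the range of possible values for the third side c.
Triangle inequality: |a − b| < c < a + b
|a − b| = |18.5 − 9.1| = 9.4
a + b = 18.5 + 9.1 = 27.6

9.4 < c < 27.6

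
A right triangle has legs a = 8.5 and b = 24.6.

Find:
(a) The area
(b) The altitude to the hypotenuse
(a) The legs are perpendicular, so Area = ½·a·b = ½·8.5·24.6 = ½·209.1 = 104.55
(b) Hypotenuse c = √(a² + b²) = √(72.25 + 605.16) = √677.41 ≈ 26.0271
    Area = ½·c·h_c  ⇒  h_c = 2·Area/c = 209.1/26.0271 ≈ 8.03393

Area = 104.55, h_c = 8.034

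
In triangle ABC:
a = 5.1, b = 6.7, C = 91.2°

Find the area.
Two sides and the included angle (SAS): A = ½·a·b·sin(C) = ½·5.1·6.7·sin(91.2°)
sin(91.2°) ≈ 0.999781
A ≈ ½·34.17·0.999781 = 17.085·0.999781 ≈ 17.0813

Area = 17.08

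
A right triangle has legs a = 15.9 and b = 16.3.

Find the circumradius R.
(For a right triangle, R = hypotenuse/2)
Hypotenuse c = √(a² + b²) = √(252.81 + 265.69) = √518.5 ≈ 22.7706
R = c/2 ≈ 22.7706/2 ≈ 11.3853

R = 11.39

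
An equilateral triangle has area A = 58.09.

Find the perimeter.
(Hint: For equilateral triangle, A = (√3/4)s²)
A = (√3/4)s²  ⇒  s² = 4A/√3 = 4·58.09/√3 = 232.36/1.73205 ≈ 134.153
s ≈ √134.153 ≈ 11.5824
Perimeter = 3s ≈ 3·11.5824 ≈ 34.7473

Perimeter = 34.75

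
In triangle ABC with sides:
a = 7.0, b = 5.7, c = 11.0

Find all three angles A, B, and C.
Law of cosines for each angle (a² = 49, b² = 32.49, c² = 121):
cos(A) = (b² + c² − a²)/(2bc) = (32.49 + 121 − 49)/(2·5.7·11.0) = 104.49/125.4 ≈ 0.833254  ⇒  A ≈ 33.5656°
cos(B) = (a² + c² − b²)/(2ac) = (49 + 121 − 32.49)/(2·7.0·11.0) = 137.51/154 ≈ 0.892922  ⇒  B ≈ 26.7572°
cos(C) = (a² + b² − c²)/(2ab) = (49 + 32.49 − 121)/(2·7.0·5.7) = -39.51/79.8 ≈ -0.495113  ⇒  C ≈ 119.677°
Check: A + B + C ≈ 180°

A = 33.57°, B = 26.76°, C = 119.7°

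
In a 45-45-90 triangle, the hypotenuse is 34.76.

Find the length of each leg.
In a 45-45-90 triangle hypotenuse = leg·√2, so leg = hypotenuse/√2.
Leg = 34.76/√2 ≈ 34.76/1.41421 ≈ 24.579

Each leg = 24.58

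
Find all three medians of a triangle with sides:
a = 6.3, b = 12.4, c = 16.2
Median formula: m_a = ½√(2b² + 2c² − a²) (and cyclically). a² = 39.69, b² = 153.76, c² = 262.44.
m_a = ½√(2·153.76 + 2·262.44 − 39.69) = ½√792.71 ≈ ½·28.1551 ≈ 14.0776
m_b = ½√(2·39.69 + 2·262.44 − 153.76) = ½√450.5 ≈ ½·21.225 ≈ 10.6125
m_c = ½√(2·39.69 + 2·153.76 − 262.44) = ½√124.46 ≈ ½·11.1562 ≈ 5.57808

m_a = 14.08, m_b = 10.61, m_c = 5.578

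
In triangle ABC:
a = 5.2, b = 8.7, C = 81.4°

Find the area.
Two sides and the included angle (SAS): A = ½·a·b·sin(C) = ½·5.2·8.7·sin(81.4°)
sin(81.4°) ≈ 0.988756
A ≈ ½·45.24·0.988756 = 22.62·0.988756 ≈ 22.3657

Area = 22.37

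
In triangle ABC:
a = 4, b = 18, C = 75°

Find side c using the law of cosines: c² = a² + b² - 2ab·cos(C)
c² = 4² + 18² − 2·4·18·cos(75°)
cos(75°) ≈ 0.258819
c² ≈ 16 + 324 − 144·(0.258819) ≈ 340 − 37.2699 ≈ 302.73
c ≈ √302.73 ≈ 17.3991

c = 17.4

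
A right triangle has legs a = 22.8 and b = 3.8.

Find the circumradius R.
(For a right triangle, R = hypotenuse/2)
Hypotenuse c = √(a² + b²) = √(519.84 + 14.44) = √534.28 ≈ 23.1145
R = c/2 ≈ 23.1145/2 ≈ 11.5572

R = 11.56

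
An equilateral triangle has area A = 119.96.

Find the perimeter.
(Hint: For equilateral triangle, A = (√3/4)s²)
A = (√3/4)s²  ⇒  s² = 4A/√3 = 4·119.96/√3 = 479.84/1.73205 ≈ 277.036
s ≈ √277.036 ≈ 16.6444
Perimeter = 3s ≈ 3·16.6444 ≈ 49.9332

Perimeter = 49.93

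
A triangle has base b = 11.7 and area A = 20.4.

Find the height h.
A = ½·b·h  ⇒  h = 2A/b = 2·20.4/11.7 = 40.8/11.7 ≈ 3.48718

h = 3.487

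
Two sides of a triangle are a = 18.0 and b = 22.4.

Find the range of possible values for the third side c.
Triangle inequality: |a − b| < c < a + b
|a − b| = |18.0 − 22.4| = 4.4
a + b = 18.0 + 22.4 = 40.4

4.4 < c < 40.4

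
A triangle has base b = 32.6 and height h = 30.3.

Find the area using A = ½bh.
A = ½·b·h = ½·32.6·30.3 = ½·987.78 = 493.89

Area = 493.89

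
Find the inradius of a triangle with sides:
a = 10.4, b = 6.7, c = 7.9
r = Area/s where s is the semi-perimeter.
s = (10.4 + 6.7 + 7.9)/2 = 25/2 = 12.5
Area = √(s(s−a)(s−b)(s−c)) = √(12.5·2.1·5.8·4.6) ≈ √700.35 ≈ 26.4641
r ≈ 26.4641/12.5 ≈ 2.11713

r = 2.117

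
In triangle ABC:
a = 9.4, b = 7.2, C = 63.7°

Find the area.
Two sides and the included angle (SAS): A = ½·a·b·sin(C) = ½·9.4·7.2·sin(63.7°)
sin(63.7°) ≈ 0.896486
A ≈ ½·67.68·0.896486 = 33.84·0.896486 ≈ 30.3371

Area = 30.34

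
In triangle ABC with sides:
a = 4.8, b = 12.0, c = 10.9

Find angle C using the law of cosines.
c² = a² + b² − 2ab·cos(C)  ⇒  cos(C) = (a² + b² − c²)/(2ab)
cos(C) = (4.8² + 12.0² − 10.9²)/(2·4.8·12.0) = (23.04 + 144 − 118.81)/115.2 = 48.23/115.2 ≈ 0.418663
C = arccos(0.418663) ≈ 65.2498°

C = 65.25°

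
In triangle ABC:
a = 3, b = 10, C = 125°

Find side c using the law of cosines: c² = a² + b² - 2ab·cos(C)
c² = 3² + 10² − 2·3·10·cos(125°)
cos(125°) ≈ -0.573576
c² ≈ 9 + 100 − 60·(-0.573576) ≈ 109 + 34.4146 ≈ 143.415
c ≈ √143.415 ≈ 11.9756

c = 11.98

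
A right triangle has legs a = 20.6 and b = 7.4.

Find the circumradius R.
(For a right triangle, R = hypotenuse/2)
Hypotenuse c = √(a² + b²) = √(424.36 + 54.76) = √479.12 ≈ 21.8888
R = c/2 ≈ 21.8888/2 ≈ 10.9444

R = 10.94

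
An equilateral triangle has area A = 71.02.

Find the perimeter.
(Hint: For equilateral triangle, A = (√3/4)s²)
A = (√3/4)s²  ⇒  s² = 4A/√3 = 4·71.02/√3 = 284.08/1.73205 ≈ 164.014
s ≈ √164.014 ≈ 12.8068
Perimeter = 3s ≈ 3·12.8068 ≈ 38.4203

Perimeter = 38.42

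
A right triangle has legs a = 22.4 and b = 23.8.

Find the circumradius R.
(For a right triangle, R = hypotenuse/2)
Hypotenuse c = √(a² + b²) = √(501.76 + 566.44) = √1068.2 ≈ 32.6833
R = c/2 ≈ 32.6833/2 ≈ 16.3417

R = 16.34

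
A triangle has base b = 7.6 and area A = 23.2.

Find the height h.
A = ½·b·h  ⇒  h = 2A/b = 2·23.2/7.6 = 46.4/7.6 ≈ 6.10526

h = 6.105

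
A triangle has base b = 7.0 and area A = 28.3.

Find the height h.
A = ½·b·h  ⇒  h = 2A/b = 2·28.3/7.0 = 56.6/7.0 ≈ 8.08571

h = 8.086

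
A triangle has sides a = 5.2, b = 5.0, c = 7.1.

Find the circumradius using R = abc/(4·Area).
First find the area with Heron's formula.
s = (5.2 + 5.0 + 7.1)/2 = 8.65
Area = √(s(s−a)(s−b)(s−c)) = √(8.65·3.45·3.65·1.55) ≈ √168.834 ≈ 12.9936
abc = 5.2·5.0·7.1 = 184.6
R = abc/(4·Area) ≈ 184.6/(4·12.9936) = 184.6/51.9744 ≈ 3.55175

R = 3.552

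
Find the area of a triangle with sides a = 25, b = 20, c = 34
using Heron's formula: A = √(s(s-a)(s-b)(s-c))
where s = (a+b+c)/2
s = (25 + 20 + 34)/2 = 79/2 = 39.5
s − a = 14.5, s − b = 19.5, s − c = 5.5
s(s−a)(s−b)(s−c) = 39.5·14.5·19.5·5.5 = 61427.4375
Area = √61427.4375 ≈ 247.846

s = 39.5, Area = 247.8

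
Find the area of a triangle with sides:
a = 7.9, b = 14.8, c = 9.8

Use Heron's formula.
s = (7.9 + 14.8 + 9.8)/2 = 32.5/2 = 16.25
s − a = 8.35, s − b = 1.45, s − c = 6.45
s(s−a)(s−b)(s−c) = 16.25·8.35·1.45·6.45 ≈ 1269.02
Area = √1269.02 ≈ 35.6233

Area = 35.62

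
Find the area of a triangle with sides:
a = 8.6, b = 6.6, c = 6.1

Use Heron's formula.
s = (8.6 + 6.6 + 6.1)/2 = 21.3/2 = 10.65
s − a = 2.05, s − b = 4.05, s − c = 4.55
s(s−a)(s−b)(s−c) = 10.65·2.05·4.05·4.55 ≈ 402.318
Area = √402.318 ≈ 20.0579

Area = 20.06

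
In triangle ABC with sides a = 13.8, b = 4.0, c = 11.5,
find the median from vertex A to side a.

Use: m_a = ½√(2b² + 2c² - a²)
m_a = ½√(2·4.0² + 2·11.5² − 13.8²) = ½√(2·16 + 2·132.25 − 190.44) = ½√(32 + 264.5 − 190.44) = ½√106.06
√106.06 ≈ 10.2985, so m_a ≈ 5.14927

m_a = 5.149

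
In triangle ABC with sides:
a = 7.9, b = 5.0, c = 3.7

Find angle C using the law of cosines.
c² = a² + b² − 2ab·cos(C)  ⇒  cos(C) = (a² + b² − c²)/(2ab)
cos(C) = (7.9² + 5.0² − 3.7²)/(2·7.9·5.0) = (62.41 + 25 − 13.69)/79 = 73.72/79 ≈ 0.933165
C = arccos(0.933165) ≈ 21.0664°

C = 21.07°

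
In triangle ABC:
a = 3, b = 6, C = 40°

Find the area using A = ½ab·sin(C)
A = ½·a·b·sin(C) = ½·3·6·sin(40°)
sin(40°) ≈ 0.642788
A ≈ ½·18·0.642788 = 9·0.642788 ≈ 5.78509

Area = 5.785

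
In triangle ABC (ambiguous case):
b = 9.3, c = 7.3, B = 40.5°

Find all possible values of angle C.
b/sin(B) = c/sin(C)  ⇒  sin(C) = c·sin(B)/b = 7.3·sin(40.5°)/9.3
sin(40.5°) ≈ 0.649448
sin(C) ≈ 7.3·0.649448/9.3 ≈ 4.74097/9.3 ≈ 0.509782
Candidate 1: C₁ = arcsin(0.509782) ≈ 30.6493°  →  A = 180° − 40.5° − 30.6493° ≈ 108.851° > 0, valid
Candidate 2: C₂ = 180° − C₁ ≈ 149.351°  →  A = 180° − 40.5° − 149.351° ≈ -9.8507° ≤ 0, not a valid triangle

C = 30.65° (one solution)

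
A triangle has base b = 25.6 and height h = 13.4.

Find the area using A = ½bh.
A = ½·b·h = ½·25.6·13.4 = ½·343.04 = 171.52

Area = 171.52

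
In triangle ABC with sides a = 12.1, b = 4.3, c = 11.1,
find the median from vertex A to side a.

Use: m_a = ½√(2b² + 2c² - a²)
m_a = ½√(2·4.3² + 2·11.1² − 12.1²) = ½√(2·18.49 + 2·123.21 − 146.41) = ½√(36.98 + 246.42 − 146.41) = ½√136.99
√136.99 ≈ 11.7043, so m_a ≈ 5.85214

m_a = 5.852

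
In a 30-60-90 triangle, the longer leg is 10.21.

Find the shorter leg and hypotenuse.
In a 30-60-90 triangle the sides are in ratio 1 : √3 : 2, so short leg = long leg/√3 and hypotenuse = 2·(short leg).
Short leg = 10.21/√3 ≈ 10.21/1.73205 ≈ 5.89475
Hypotenuse = 2·5.89475 ≈ 11.7895

Short leg = 5.895, Hypotenuse = 11.79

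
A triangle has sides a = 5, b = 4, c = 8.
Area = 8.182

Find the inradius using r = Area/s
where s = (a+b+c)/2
s = (5 + 4 + 8)/2 = 17/2 = 8.5
r = Area/s = 8.182/8.5 ≈ 0.962588

r = 0.9626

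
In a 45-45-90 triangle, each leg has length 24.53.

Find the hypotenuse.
In a 45-45-90 triangle the sides are in ratio 1 : 1 : √2, so hypotenuse = leg·√2.
Hypotenuse = 24.53·√2 ≈ 24.53·1.41421 ≈ 34.6907

Hypotenuse = 24.53√2 = 34.69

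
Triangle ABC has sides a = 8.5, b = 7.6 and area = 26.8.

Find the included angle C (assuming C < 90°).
Area = ½·a·b·sin(C)  ⇒  sin(C) = 2·Area/(a·b) = 2·26.8/(8.5·7.6) = 53.6/64.6 ≈ 0.829721
C = arcsin(0.829721) ≈ 56.0701° (taking the acute solution since C < 90°)

C = 56.07°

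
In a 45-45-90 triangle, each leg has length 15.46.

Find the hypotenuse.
In a 45-45-90 triangle the sides are in ratio 1 : 1 : √2, so hypotenuse = leg·√2.
Hypotenuse = 15.46·√2 ≈ 15.46·1.41421 ≈ 21.8637

Hypotenuse = 15.46√2 = 21.86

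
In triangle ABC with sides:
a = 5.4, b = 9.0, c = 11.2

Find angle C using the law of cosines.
c² = a² + b² − 2ab·cos(C)  ⇒  cos(C) = (a² + b² − c²)/(2ab)
cos(C) = (5.4² + 9.0² − 11.2²)/(2·5.4·9.0) = (29.16 + 81 − 125.44)/97.2 = -15.28/97.2 ≈ -0.157202
C = arccos(-0.157202) ≈ 99.0445°

C = 99.04°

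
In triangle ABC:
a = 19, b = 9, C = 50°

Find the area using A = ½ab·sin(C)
A = ½·a·b·sin(C) = ½·19·9·sin(50°)
sin(50°) ≈ 0.766044
A ≈ ½·171·0.766044 = 85.5·0.766044 ≈ 65.4968

Area = 65.5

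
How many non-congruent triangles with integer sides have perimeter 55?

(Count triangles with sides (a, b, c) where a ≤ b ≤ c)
Let a ≤ b ≤ c with a + b + c = 55. The only binding inequality is a + b > c, i.e. 55 − c > c, so c < 55/2; and c ≥ 55/3 since c is the largest side.
So 19 ≤ c ≤ 27. For each c, b runs from ⌈(55 − c)/2⌉ up to c (then a = 55 − b − c satisfies 1 ≤ a ≤ b automatically), giving c − ⌈(55 − c)/2⌉ + 1 choices.
Summing over c: 2 + 3 + 5 + 6 + 8 + 9 + 11 + 12 + 14 = 70
Check (closed form: nearest integer to p²/48 for even p, (p+3)²/48 for odd p): (55+3)²/48 = 58²/48 = 3364/48 ≈ 70.08 → 70

70 triangles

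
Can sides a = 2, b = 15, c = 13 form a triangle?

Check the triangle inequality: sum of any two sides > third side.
a + b vs c: 2 + 15 = 17 > 13  ✓
a + c vs b: 2 + 13 = 15 ≤ 15  ✗
b + c vs a: 15 + 13 = 28 > 2  ✓

No: 2 + 13 = 15 is not > 15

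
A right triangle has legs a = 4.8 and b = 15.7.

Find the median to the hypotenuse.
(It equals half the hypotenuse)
Hypotenuse c = √(a² + b²) = √(23.04 + 246.49) = √269.53 ≈ 16.4174
Median to hypotenuse = c/2 ≈ 16.4174/2 ≈ 8.20868

Median = 8.209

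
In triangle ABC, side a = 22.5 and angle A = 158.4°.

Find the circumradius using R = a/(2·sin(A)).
R = a/(2·sin(A)) = 22.5/(2·sin(158.4°))
sin(158.4°) ≈ 0.368125
R ≈ 22.5/(2·0.368125) = 22.5/0.736249 ≈ 30.5603

R = 30.56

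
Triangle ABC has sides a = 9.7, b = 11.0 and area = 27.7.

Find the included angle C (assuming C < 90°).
Area = ½·a·b·sin(C)  ⇒  sin(C) = 2·Area/(a·b) = 2·27.7/(9.7·11.0) = 55.4/106.7 ≈ 0.519213
C = arcsin(0.519213) ≈ 31.2795° (taking the acute solution since C < 90°)

C = 31.28°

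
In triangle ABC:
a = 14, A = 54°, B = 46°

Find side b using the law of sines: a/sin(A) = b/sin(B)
a/sin(A) = b/sin(B)  ⇒  b = a·sin(B)/sin(A) = 14·sin(46°)/sin(54°)
sin(46°) ≈ 0.71934, sin(54°) ≈ 0.809017
b ≈ 14·0.71934/0.809017 ≈ 10.0708/0.809017 ≈ 12.4481

b = 12.45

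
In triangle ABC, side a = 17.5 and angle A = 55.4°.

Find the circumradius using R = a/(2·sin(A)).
R = a/(2·sin(A)) = 17.5/(2·sin(55.4°))
sin(55.4°) ≈ 0.823136
R ≈ 17.5/(2·0.823136) = 17.5/1.64627 ≈ 10.6301

R = 10.63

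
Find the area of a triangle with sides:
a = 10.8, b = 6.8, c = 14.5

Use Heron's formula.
s = (10.8 + 6.8 + 14.5)/2 = 32.1/2 = 16.05
s − a = 5.25, s − b = 9.25, s − c = 1.55
s(s−a)(s−b)(s−c) = 16.05·5.25·9.25·1.55 ≈ 1208.11
Area = √1208.11 ≈ 34.7579

Area = 34.76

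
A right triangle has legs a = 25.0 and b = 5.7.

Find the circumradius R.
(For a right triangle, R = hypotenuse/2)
Hypotenuse c = √(a² + b²) = √(625 + 32.49) = √657.49 ≈ 25.6416
R = c/2 ≈ 25.6416/2 ≈ 12.8208

R = 12.82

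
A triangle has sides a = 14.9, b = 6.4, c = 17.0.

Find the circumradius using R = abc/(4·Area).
First find the area with Heron's formula.
s = (14.9 + 6.4 + 17.0)/2 = 19.15
Area = √(s(s−a)(s−b)(s−c)) = √(19.15·4.25·12.75·2.15) ≈ √2231.03 ≈ 47.2338
abc = 14.9·6.4·17.0 = 1621.12
R = abc/(4·Area) ≈ 1621.12/(4·47.2338) = 1621.12/188.935 ≈ 8.58029

R = 8.58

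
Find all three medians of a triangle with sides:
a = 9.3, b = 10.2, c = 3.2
Median formula: m_a = ½√(2b² + 2c² − a²) (and cyclically). a² = 86.49, b² = 104.04, c² = 10.24.
m_a = ½√(2·104.04 + 2·10.24 − 86.49) = ½√142.07 ≈ ½·11.9193 ≈ 5.95966
m_b = ½√(2·86.49 + 2·10.24 − 104.04) = ½√89.42 ≈ ½·9.45621 ≈ 4.72811
m_c = ½√(2·86.49 + 2·104.04 − 10.24) = ½√370.82 ≈ ½·19.2567 ≈ 9.62834

m_a = 5.96, m_b = 4.728, m_c = 9.628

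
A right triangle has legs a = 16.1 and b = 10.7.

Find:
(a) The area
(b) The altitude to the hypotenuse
(a) The legs are perpendicular, so Area = ½·a·b = ½·16.1·10.7 = ½·172.27 = 86.135
(b) Hypotenuse c = √(a² + b²) = √(259.21 + 114.49) = √373.7 ≈ 19.3313
    Area = ½·c·h_c  ⇒  h_c = 2·Area/c = 172.27/19.3313 ≈ 8.91144

Area = 86.135, h_c = 8.911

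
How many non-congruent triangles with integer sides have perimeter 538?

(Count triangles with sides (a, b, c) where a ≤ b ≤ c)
Let a ≤ b ≤ c with a + b + c = 538. The only binding inequality is a + b > c, i.e. 538 − c > c, so c < 538/2; and c ≥ 538/3 since c is the largest side.
So 180 ≤ c ≤ 268. For each c, b runs from ⌈(538 − c)/2⌉ up to c (then a = 538 − b − c satisfies 1 ≤ a ≤ b automatically), giving c − ⌈(538 − c)/2⌉ + 1 choices.
Summing over c: 2 + 3 + 5 + 6 + … + 132 + 134  (89 terms, c = 180, …, 268) = 6030
Check (closed form: nearest integer to p²/48 for even p, (p+3)²/48 for odd p): 538²/48 = 289444/48 ≈ 6030.08 → 6030

6030 triangles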